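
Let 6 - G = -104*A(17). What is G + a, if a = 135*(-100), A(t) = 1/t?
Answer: -229294/17 ≈ -13488.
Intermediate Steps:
a = -13500
G = 206/17 (G = 6 - (-104)/17 = 6 - 1*(-104/17) = 6 + 104/17 = 206/17 ≈ 12.118)
G + a = 206/17 - 13500 = -229294/17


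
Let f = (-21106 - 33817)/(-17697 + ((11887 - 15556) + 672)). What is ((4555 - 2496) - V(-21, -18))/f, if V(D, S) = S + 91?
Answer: 41098284/54923 ≈ 748.29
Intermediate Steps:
V(D, S) = 91 + S
f = 54923/20694 (f = -54923/(-17697 + (-3669 + 672)) = -54923/(-17697 - 2997) = -54923/(-20694) = -54923*(-1/20694) = 54923/20694 ≈ 2.6541)
((4555 - 2496) - V(-21, -18))/f = ((4555 - 2496) - (91 - 18))/(54923/20694) = (2059 - 1*73)*(20694/54923) = (2059 - 73)*(20694/54923) = 1986*(20694/54923) = 41098284/54923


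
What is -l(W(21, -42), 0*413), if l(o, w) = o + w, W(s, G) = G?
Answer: 42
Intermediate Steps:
-l(W(21, -42), 0*413) = -(-42 + 0*413) = -(-42 + 0) = -1*(-42) = 42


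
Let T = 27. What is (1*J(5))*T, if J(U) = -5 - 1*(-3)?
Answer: -54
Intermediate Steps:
J(U) = -2 (J(U) = -5 + 3 = -2)
(1*J(5))*T = (1*(-2))*27 = -2*27 = -54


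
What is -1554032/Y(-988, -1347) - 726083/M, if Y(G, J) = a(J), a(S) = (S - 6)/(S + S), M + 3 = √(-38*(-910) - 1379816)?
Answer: -56888373033637/18385015 + 1452166*I*√336309/1345245 ≈ -3.0943e+6 + 626.01*I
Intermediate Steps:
M = -3 + 2*I*√336309 (M = -3 + √(-38*(-910) - 1379816) = -3 + √(34580 - 1379816) = -3 + √(-1345236) = -3 + 2*I*√336309 ≈ -3.0 + 1159.8*I)
a(S) = (-6 + S)/(2*S) (a(S) = (-6 + S)/((2*S)) = (-6 + S)*(1/(2*S)) = (-6 + S)/(2*S))
Y(G, J) = (-6 + J)/(2*J)
-1554032/Y(-988, -1347) - 726083/M = -1554032*(-2694/(-6 - 1347)) - 726083/(-3 + 2*I*√336309) = -1554032/((½)*(-1/1347)*(-1353)) - 726083/(-3 + 2*I*√336309) = -1554032/451/898 - 726083/(-3 + 2*I*√336309) = -1554032*898/451 - 726083/(-3 + 2*I*√336309) = -1395520736/451 - 726083/(-3 + 2*I*√336309)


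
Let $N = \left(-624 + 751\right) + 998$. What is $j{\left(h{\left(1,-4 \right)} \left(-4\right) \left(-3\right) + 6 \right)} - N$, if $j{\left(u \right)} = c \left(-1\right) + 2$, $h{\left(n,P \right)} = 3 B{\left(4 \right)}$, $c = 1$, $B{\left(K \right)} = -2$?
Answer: $-1124$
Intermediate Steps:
$h{\left(n,P \right)} = -6$ ($h{\left(n,P \right)} = 3 \left(-2\right) = -6$)
$j{\left(u \right)} = 1$ ($j{\left(u \right)} = 1 \left(-1\right) + 2 = -1 + 2 = 1$)
$N = 1125$ ($N = 127 + 998 = 1125$)
$j{\left(h{\left(1,-4 \right)} \left(-4\right) \left(-3\right) + 6 \right)} - N = 1 - 1125 = -1124$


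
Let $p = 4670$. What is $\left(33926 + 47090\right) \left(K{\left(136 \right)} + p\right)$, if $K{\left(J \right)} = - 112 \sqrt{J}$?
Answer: $378344720 - 18147584 \sqrt{34} \approx 2.7253 \cdot 10^{8}$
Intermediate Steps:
$\left(33926 + 47090\right) \left(K{\left(136 \right)} + p\right) = \left(33926 + 47090\right) \left(- 112 \sqrt{136} + 4670\right) = 81016 \left(- 112 \cdot 2 \sqrt{34} + 4670\right) = 81016 \left(- 224 \sqrt{34} + 4670\right) = 81016 \left(4670 - 224 \sqrt{34}\right) = 378344720 - 18147584 \sqrt{34}$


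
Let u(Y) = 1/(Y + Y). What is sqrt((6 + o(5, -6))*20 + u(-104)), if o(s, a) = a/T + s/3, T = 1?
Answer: sqrt(811083)/156 ≈ 5.7731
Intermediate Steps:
o(s, a) = a + s/3 (o(s, a) = a/1 + s/3 = a*1 + s*(1/3) = a + s/3)
u(Y) = 1/(2*Y)
sqrt((6 + o(5, -6))*20 + u(-104)) = sqrt((6 + (-6 + (1/3)*5))*20 + (1/2)/(-104)) = sqrt((6 + (-6 + 5/3))*20 + (1/2)*(-1/104)) = sqrt((6 - 13/3)*20 - 1/208) = sqrt((5/3)*20 - 1/208) = sqrt(100/3 - 1/208) = sqrt(20797/624) = sqrt(811083)/156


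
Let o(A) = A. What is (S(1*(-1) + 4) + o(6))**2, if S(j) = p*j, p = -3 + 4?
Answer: 81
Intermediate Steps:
p = 1
S(j) = j (S(j) = 1*j = j)
(S(1*(-1) + 4) + o(6))**2 = ((1*(-1) + 4) + 6)**2 = ((-1 + 4) + 6)**2 = (3 + 6)**2 = 9**2 = 81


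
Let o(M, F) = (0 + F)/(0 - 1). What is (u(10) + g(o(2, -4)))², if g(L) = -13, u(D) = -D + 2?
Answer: 441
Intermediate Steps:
o(M, F) = -F (o(M, F) = F/(-1) = F*(-1) = -F)
u(D) = 2 - D
(u(10) + g(o(2, -4)))² = ((2 - 1*10) - 13)² = ((2 - 10) - 13)² = (-8 - 13)² = (-21)² = 441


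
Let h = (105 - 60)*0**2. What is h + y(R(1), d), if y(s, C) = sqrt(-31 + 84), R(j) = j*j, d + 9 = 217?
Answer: sqrt(53) ≈ 7.2801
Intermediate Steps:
d = 208 (d = -9 + 217 = 208)
R(j) = j**2
h = 0 (h = 45*0 = 0)
y(s, C) = sqrt(53)
h + y(R(1), d) = 0 + sqrt(53) = sqrt(53)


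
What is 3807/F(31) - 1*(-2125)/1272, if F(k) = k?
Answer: 4908379/39432 ≈ 124.48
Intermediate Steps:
3807/F(31) - 1*(-2125)/1272 = 3807/31 - 1*(-2125)/1272 = 3807*(1/31) + 2125*(1/1272) = 3807/31 + 2125/1272 = 4908379/39432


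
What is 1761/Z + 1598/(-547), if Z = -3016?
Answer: -5782835/1649752 ≈ -3.5053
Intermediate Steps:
1761/Z + 1598/(-547) = 1761/(-3016) + 1598/(-547) = 1761*(-1/3016) + 1598*(-1/547) = -1761/3016 - 1598/547 = -5782835/1649752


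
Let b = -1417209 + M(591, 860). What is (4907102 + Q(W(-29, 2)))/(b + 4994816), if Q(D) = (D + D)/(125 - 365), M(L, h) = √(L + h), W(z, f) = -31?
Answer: 2106682006695497/1535912621399760 - 588852271*√1451/1535912621399760 ≈ 1.3716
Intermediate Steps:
Q(D) = -D/120 (Q(D) = (2*D)/(-240) = (2*D)*(-1/240) = -D/120)
b = -1417209 + √1451 (b = -1417209 + √(591 + 860) = -1417209 + √1451 ≈ -1.4172e+6)
(4907102 + Q(W(-29, 2)))/(b + 4994816) = (4907102 - 1/120*(-31))/((-1417209 + √1451) + 4994816) = (4907102 + 31/120)/(3577607 + √1451) = 588852271/(120*(3577607 + √1451))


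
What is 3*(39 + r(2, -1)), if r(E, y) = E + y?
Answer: 120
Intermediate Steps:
3*(39 + r(2, -1)) = 3*(39 + (2 - 1)) = 3*(39 + 1) = 3*40 = 120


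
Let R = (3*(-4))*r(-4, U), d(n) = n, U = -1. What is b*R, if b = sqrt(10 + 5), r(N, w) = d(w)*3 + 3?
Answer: 0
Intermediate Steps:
r(N, w) = 3 + 3*w (r(N, w) = w*3 + 3 = 3*w + 3 = 3 + 3*w)
R = 0 (R = (3*(-4))*(3 + 3*(-1)) = -12*(3 - 3) = -12*0 = 0)
b = sqrt(15) ≈ 3.8730
b*R = sqrt(15)*0 = 0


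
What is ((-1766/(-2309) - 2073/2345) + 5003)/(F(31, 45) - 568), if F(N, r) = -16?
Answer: -3386077941/395266165 ≈ -8.5666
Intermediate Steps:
((-1766/(-2309) - 2073/2345) + 5003)/(F(31, 45) - 568) = ((-1766/(-2309) - 2073/2345) + 5003)/(-16 - 568) = ((-1766*(-1/2309) - 2073*1/2345) + 5003)/(-584) = ((1766/2309 - 2073/2345) + 5003)*(-1/584) = (-645287/5414605 + 5003)*(-1/584) = (27088623528/5414605)*(-1/584) = -3386077941/395266165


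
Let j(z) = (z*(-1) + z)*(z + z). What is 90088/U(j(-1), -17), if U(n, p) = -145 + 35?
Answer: -45044/55 ≈ -818.98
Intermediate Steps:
j(z) = 0 (j(z) = (-z + z)*(2*z) = 0*(2*z) = 0)
U(n, p) = -110
90088/U(j(-1), -17) = 90088/(-110) = 90088*(-1/110) = -45044/55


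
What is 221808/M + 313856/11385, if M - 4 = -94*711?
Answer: 368994248/15217191 ≈ 24.249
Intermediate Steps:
M = -66830 (M = 4 - 94*711 = 4 - 66834 = -66830)
221808/M + 313856/11385 = 221808/(-66830) + 313856/11385 = 221808*(-1/66830) + 313856*(1/11385) = -110904/33415 + 313856/11385 = 368994248/15217191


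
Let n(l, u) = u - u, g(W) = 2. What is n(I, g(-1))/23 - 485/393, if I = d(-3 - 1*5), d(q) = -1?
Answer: -485/393 ≈ -1.2341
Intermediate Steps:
I = -1
n(l, u) = 0
n(I, g(-1))/23 - 485/393 = 0/23 - 485/393 = 0*(1/23) - 485*1/393 = 0 - 485/393 = -485/393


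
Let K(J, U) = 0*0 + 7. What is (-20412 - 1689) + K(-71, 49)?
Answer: -22094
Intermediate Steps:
K(J, U) = 7 (K(J, U) = 0 + 7 = 7)
(-20412 - 1689) + K(-71, 49) = (-20412 - 1689) + 7 = -22101 + 7 = -22094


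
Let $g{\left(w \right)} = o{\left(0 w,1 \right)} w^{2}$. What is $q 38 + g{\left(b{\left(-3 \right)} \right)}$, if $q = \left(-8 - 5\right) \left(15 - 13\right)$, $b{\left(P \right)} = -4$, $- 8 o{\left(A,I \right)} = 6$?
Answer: $-1000$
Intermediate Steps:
$o{\left(A,I \right)} = - \frac{3}{4}$ ($o{\left(A,I \right)} = \left(- \frac{1}{8}\right) 6 = - \frac{3}{4}$)
$g{\left(w \right)} = - \frac{3 w^{2}}{4}$
$q = -26$ ($q = \left(-13\right) 2 = -26$)
$q 38 + g{\left(b{\left(-3 \right)} \right)} = \left(-26\right) 38 - \frac{3 \left(-4\right)^{2}}{4} = -988 - 12 = -1000$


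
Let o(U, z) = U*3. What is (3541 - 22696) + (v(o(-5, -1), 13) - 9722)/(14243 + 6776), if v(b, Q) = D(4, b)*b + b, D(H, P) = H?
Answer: -402628742/21019 ≈ -19155.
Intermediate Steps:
o(U, z) = 3*U
v(b, Q) = 5*b (v(b, Q) = 4*b + b = 5*b)
(3541 - 22696) + (v(o(-5, -1), 13) - 9722)/(14243 + 6776) = (3541 - 22696) + (5*(3*(-5)) - 9722)/(14243 + 6776) = -19155 + (5*(-15) - 9722)/21019 = -19155 + (-75 - 9722)*(1/21019) = -19155 - 9797*1/21019 = -19155 - 9797/21019 = -402628742/21019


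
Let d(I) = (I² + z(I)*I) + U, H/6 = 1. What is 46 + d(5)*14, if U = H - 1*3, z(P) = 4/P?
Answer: 494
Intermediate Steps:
H = 6 (H = 6*1 = 6)
U = 3 (U = 6 - 1*3 = 6 - 3 = 3)
d(I) = 7 + I² (d(I) = (I² + (4/I)*I) + 3 = (I² + 4) + 3 = (4 + I²) + 3 = 7 + I²)
46 + d(5)*14 = 46 + (7 + 5²)*14 = 46 + (7 + 25)*14 = 46 + 32*14 = 46 + 448 = 494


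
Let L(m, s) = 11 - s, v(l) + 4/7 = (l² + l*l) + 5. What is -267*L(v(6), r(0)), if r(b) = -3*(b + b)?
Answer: -2937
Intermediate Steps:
v(l) = 31/7 + 2*l² (v(l) = -4/7 + ((l² + l*l) + 5) = -4/7 + ((l² + l²) + 5) = -4/7 + (2*l² + 5) = -4/7 + (5 + 2*l²) = 31/7 + 2*l²)
r(b) = -6*b
-267*L(v(6), r(0)) = -267*(11 - (-6)*0) = -267*(11 - 1*0) = -267*(11 + 0) = -267*11 = -2937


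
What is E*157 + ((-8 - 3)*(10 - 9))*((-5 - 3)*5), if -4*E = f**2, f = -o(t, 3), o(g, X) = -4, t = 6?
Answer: -188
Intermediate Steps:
f = 4 (f = -1*(-4) = 4)
E = -4 (E = -1/4*4**2 = -1/4*16 = -4)
E*157 + ((-8 - 3)*(10 - 9))*((-5 - 3)*5) = -4*157 + ((-8 - 3)*(10 - 9))*((-5 - 3)*5) = -628 + (-11*1)*(-8*5) = -628 - 11*(-40) = -628 + 440 = -188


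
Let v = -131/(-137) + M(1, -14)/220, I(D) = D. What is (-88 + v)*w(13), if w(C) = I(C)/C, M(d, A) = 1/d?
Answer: -2623363/30140 ≈ -87.039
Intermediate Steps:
w(C) = 1 (w(C) = C/C = 1)
v = 28957/30140 (v = -131/(-137) + 1/(1*220) = -131*(-1/137) + 1*(1/220) = 131/137 + 1/220 = 28957/30140 ≈ 0.96075)
(-88 + v)*w(13) = (-88 + 28957/30140)*1 = -2623363/30140*1 = -2623363/30140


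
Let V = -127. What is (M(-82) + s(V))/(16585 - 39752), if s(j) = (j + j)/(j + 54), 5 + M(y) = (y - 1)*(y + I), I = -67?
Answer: -902680/1691191 ≈ -0.53375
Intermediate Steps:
M(y) = -5 + (-1 + y)*(-67 + y) (M(y) = -5 + (y - 1)*(y - 67) = -5 + (-1 + y)*(-67 + y))
s(j) = 2*j/(54 + j) (s(j) = (2*j)/(54 + j) = 2*j/(54 + j))
(M(-82) + s(V))/(16585 - 39752) = ((62 + (-82)² - 68*(-82)) + 2*(-127)/(54 - 127))/(16585 - 39752) = ((62 + 6724 + 5576) + 2*(-127)/(-73))/(-23167) = (12362 + 2*(-127)*(-1/73))*(-1/23167) = (12362 + 254/73)*(-1/23167) = (902680/73)*(-1/23167) = -902680/1691191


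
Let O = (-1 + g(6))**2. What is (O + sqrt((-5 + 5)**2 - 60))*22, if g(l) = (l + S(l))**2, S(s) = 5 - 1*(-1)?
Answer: 449878 + 44*I*sqrt(15) ≈ 4.4988e+5 + 170.41*I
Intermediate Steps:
S(s) = 6 (S(s) = 5 + 1 = 6)
g(l) = (6 + l)**2 (g(l) = (l + 6)**2 = (6 + l)**2)
O = 20449 (O = (-1 + (6 + 6)**2)**2 = (-1 + 12**2)**2 = (-1 + 144)**2 = 143**2 = 20449)
(O + sqrt((-5 + 5)**2 - 60))*22 = (20449 + sqrt((-5 + 5)**2 - 60))*22 = (20449 + sqrt(0**2 - 60))*22 = (20449 + sqrt(0 - 60))*22 = (20449 + sqrt(-60))*22 = (20449 + 2*I*sqrt(15))*22 = 449878 + 44*I*sqrt(15)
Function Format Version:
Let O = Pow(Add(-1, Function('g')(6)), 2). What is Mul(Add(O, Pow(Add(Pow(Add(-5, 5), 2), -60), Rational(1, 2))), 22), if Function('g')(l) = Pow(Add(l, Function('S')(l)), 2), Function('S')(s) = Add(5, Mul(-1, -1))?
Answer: Add(449878, Mul(44, I, Pow(15, Rational(1, 2)))) ≈ Add(4.4988e+5, Mul(170.41, I))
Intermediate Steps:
Function('S')(s) = 6 (Function('S')(s) = Add(5, 1) = 6)
Function('g')(l) = Pow(Add(6, l), 2) (Function('g')(l) = Pow(Add(l, 6), 2) = Pow(Add(6, l), 2))
O = 20449 (O = Pow(Add(-1, Pow(Add(6, 6), 2)), 2) = Pow(Add(-1, Pow(12, 2)), 2) = Pow(Add(-1, 144), 2) = Pow(143, 2) = 20449)
Mul(Add(O, Pow(Add(Pow(Add(-5, 5), 2), -60), Rational(1, 2))), 22) = Mul(Add(20449, Pow(Add(Pow(Add(-5, 5), 2), -60), Rational(1, 2))), 22) = Mul(Add(20449, Pow(Add(Pow(0, 2), -60), Rational(1, 2))), 22) = Mul(Add(20449, Pow(Add(0, -60), Rational(1, 2))), 22) = Mul(Add(20449, Pow(-60, Rational(1, 2))), 22) = Mul(Add(20449, Mul(2, I, Pow(15, Rational(1, 2)))), 22) = Add(449878, Mul(44, I, Pow(15, Rational(1, 2))))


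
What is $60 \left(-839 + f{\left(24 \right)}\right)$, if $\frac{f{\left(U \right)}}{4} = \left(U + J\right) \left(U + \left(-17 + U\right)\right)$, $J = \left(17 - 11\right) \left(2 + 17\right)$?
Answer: $976380$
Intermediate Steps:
$J = 114$ ($J = 6 \cdot 19 = 114$)
$f{\left(U \right)} = 4 \left(-17 + 2 U\right) \left(114 + U\right)$ ($f{\left(U \right)} = 4 \left(U + 114\right) \left(U + \left(-17 + U\right)\right) = 4 \left(114 + U\right) \left(-17 + 2 U\right) = 4 \left(-17 + 2 U\right) \left(114 + U\right)$)
$60 \left(-839 + f{\left(24 \right)}\right) = 60 \left(-839 + \left(-7752 + 8 \cdot 24^{2} + 844 \cdot 24\right)\right) = 60 \left(-839 + \left(-7752 + 8 \cdot 576 + 20256\right)\right) = 60 \left(-839 + \left(-7752 + 4608 + 20256\right)\right) = 60 \left(-839 + 17112\right) = 60 \cdot 16273 = 976380$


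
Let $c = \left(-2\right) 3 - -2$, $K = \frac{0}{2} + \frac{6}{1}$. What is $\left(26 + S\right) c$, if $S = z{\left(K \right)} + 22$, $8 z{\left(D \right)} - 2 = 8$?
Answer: $-197$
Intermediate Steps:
$K = 6$ ($K = 0 \cdot \frac{1}{2} + 6 \cdot 1 = 0 + 6 = 6$)
$z{\left(D \right)} = \frac{5}{4}$ ($z{\left(D \right)} = \frac{1}{4} + \frac{1}{8} \cdot 8 = \frac{1}{4} + 1 = \frac{5}{4}$)
$S = \frac{93}{4}$ ($S = \frac{5}{4} + 22 = \frac{93}{4} \approx 23.25$)
$c = -4$ ($c = -6 + \left(-2 + 4\right) = -6 + 2 = -4$)
$\left(26 + S\right) c = \left(26 + \frac{93}{4}\right) \left(-4\right) = \frac{197}{4} \left(-4\right) = -197$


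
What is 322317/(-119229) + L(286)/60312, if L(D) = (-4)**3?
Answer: -810300565/299622477 ≈ -2.7044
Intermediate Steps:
L(D) = -64
322317/(-119229) + L(286)/60312 = 322317/(-119229) - 64/60312 = 322317*(-1/119229) - 64*1/60312 = -107439/39743 - 8/7539 = -810300565/299622477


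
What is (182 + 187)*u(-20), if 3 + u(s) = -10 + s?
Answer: -12177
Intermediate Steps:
u(s) = -13 + s (u(s) = -3 + (-10 + s) = -13 + s)
(182 + 187)*u(-20) = (182 + 187)*(-13 - 20) = 369*(-33) = -12177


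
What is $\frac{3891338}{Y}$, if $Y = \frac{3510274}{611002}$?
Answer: $\frac{1188807650338}{1755137} \approx 6.7733 \cdot 10^{5}$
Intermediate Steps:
$Y = \frac{1755137}{305501}$ ($Y = 3510274 \cdot \frac{1}{611002} = \frac{1755137}{305501} \approx 5.7451$)
$\frac{3891338}{Y} = \frac{3891338}{\frac{1755137}{305501}} = 3891338 \cdot \frac{305501}{1755137} = \frac{1188807650338}{1755137}$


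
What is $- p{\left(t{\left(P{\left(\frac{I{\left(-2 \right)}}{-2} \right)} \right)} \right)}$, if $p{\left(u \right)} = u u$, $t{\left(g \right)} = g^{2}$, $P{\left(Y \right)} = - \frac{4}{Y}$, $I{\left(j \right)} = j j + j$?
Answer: $-256$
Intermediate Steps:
$I{\left(j \right)} = j + j^{2}$ ($I{\left(j \right)} = j^{2} + j = j + j^{2}$)
$p{\left(u \right)} = u^{2}$
$- p{\left(t{\left(P{\left(\frac{I{\left(-2 \right)}}{-2} \right)} \right)} \right)} = - \left(\left(- \frac{4}{- 2 \left(1 - 2\right) \frac{1}{-2}}\right)^{2}\right)^{2} = - \left(\left(- \frac{4}{\left(-2\right) \left(-1\right) \left(- \frac{1}{2}\right)}\right)^{2}\right)^{2} = - \left(\left(- \frac{4}{2 \left(- \frac{1}{2}\right)}\right)^{2}\right)^{2} = - \left(\left(- \frac{4}{-1}\right)^{2}\right)^{2} = - \left(\left(\left(-4\right) \left(-1\right)\right)^{2}\right)^{2} = - \left(4^{2}\right)^{2} = - 16^{2} = \left(-1\right) 256 = -256$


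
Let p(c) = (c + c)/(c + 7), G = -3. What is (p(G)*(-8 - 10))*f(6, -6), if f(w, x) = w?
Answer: 162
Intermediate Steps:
p(c) = 2*c/(7 + c) (p(c) = (2*c)/(7 + c) = 2*c/(7 + c))
(p(G)*(-8 - 10))*f(6, -6) = ((2*(-3)/(7 - 3))*(-8 - 10))*6 = ((2*(-3)/4)*(-18))*6 = ((2*(-3)*(¼))*(-18))*6 = -3/2*(-18)*6 = 27*6 = 162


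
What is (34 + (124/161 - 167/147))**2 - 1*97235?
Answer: -1098577383746/11431161 ≈ -96104.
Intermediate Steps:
(34 + (124/161 - 167/147))**2 - 1*97235 = (34 + (124*(1/161) - 167*1/147))**2 - 97235 = (34 + (124/161 - 167/147))**2 - 97235 = (34 - 1237/3381)**2 - 97235 = (113717/3381)**2 - 97235 = 12931556089/11431161 - 97235 = -1098577383746/11431161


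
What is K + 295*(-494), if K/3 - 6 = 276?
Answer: -144884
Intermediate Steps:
K = 846 (K = 18 + 3*276 = 18 + 828 = 846)
K + 295*(-494) = 846 + 295*(-494) = 846 - 145730 = -144884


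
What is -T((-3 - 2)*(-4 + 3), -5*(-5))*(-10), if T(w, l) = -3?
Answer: -30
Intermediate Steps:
-T((-3 - 2)*(-4 + 3), -5*(-5))*(-10) = -1*(-3)*(-10) = 3*(-10) = -30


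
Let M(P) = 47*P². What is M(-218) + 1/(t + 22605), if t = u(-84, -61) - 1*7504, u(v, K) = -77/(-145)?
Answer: 4891024371561/2189722 ≈ 2.2336e+6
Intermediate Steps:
u(v, K) = 77/145 (u(v, K) = -77*(-1/145) = 77/145)
t = -1088003/145 (t = 77/145 - 1*7504 = 77/145 - 7504 = -1088003/145 ≈ -7503.5)
M(-218) + 1/(t + 22605) = 47*(-218)² + 1/(-1088003/145 + 22605) = 47*47524 + 1/(2189722/145) = 2233628 + 145/2189722 = 4891024371561/2189722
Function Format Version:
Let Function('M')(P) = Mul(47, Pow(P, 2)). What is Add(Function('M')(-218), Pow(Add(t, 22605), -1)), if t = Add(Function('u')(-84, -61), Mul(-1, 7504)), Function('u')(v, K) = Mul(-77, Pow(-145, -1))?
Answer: Rational(4891024371561, 2189722) ≈ 2.2336e+6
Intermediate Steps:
Function('u')(v, K) = Rational(77, 145) (Function('u')(v, K) = Mul(-77, Rational(-1, 145)) = Rational(77, 145))
t = Rational(-1088003, 145) (t = Add(Rational(77, 145), Mul(-1, 7504)) = Add(Rational(77, 145), -7504) = Rational(-1088003, 145) ≈ -7503.5)
Add(Function('M')(-218), Pow(Add(t, 22605), -1)) = Add(Mul(47, Pow(-218, 2)), Pow(Add(Rational(-1088003, 145), 22605), -1)) = Add(Mul(47, 47524), Pow(Rational(2189722, 145), -1)) = Add(2233628, Rational(145, 2189722)) = Rational(4891024371561, 2189722)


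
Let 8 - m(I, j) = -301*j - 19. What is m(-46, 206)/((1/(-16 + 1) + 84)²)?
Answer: 13957425/1585081 ≈ 8.8055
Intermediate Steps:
m(I, j) = 27 + 301*j (m(I, j) = 8 - (-301*j - 19) = 8 - (-19 - 301*j) = 8 + (19 + 301*j) = 27 + 301*j)
m(-46, 206)/((1/(-16 + 1) + 84)²) = (27 + 301*206)/((1/(-16 + 1) + 84)²) = (27 + 62006)/((1/(-15) + 84)²) = 62033/((-1/15 + 84)²) = 62033/((1259/15)²) = 62033/(1585081/225) = 62033*(225/1585081) = 13957425/1585081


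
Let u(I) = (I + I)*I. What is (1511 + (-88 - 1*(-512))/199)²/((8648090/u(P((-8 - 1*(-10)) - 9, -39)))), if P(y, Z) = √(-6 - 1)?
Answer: -634683271383/171236506045 ≈ -3.7065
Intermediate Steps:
P(y, Z) = I*√7 (P(y, Z) = √(-7) = I*√7)
u(I) = 2*I² (u(I) = (2*I)*I = 2*I²)
(1511 + (-88 - 1*(-512))/199)²/((8648090/u(P((-8 - 1*(-10)) - 9, -39)))) = (1511 + (-88 - 1*(-512))/199)²/((8648090/((2*(I*√7)²)))) = (1511 + (-88 + 512)*(1/199))²/((8648090/((2*(-7))))) = (1511 + 424*(1/199))²/((8648090/(-14))) = (1511 + 424/199)²/((8648090*(-1/14))) = (301113/199)²/(-4324045/7) = (90669038769/39601)*(-7/4324045) = -634683271383/171236506045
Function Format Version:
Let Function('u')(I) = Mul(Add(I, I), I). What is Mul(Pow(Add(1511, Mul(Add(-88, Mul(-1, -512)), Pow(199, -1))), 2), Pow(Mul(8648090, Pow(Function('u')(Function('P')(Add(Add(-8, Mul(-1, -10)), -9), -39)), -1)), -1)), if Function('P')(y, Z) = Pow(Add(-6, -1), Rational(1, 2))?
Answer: Rational(-634683271383, 171236506045) ≈ -3.7065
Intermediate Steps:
Function('P')(y, Z) = Mul(I, Pow(7, Rational(1, 2))) (Function('P')(y, Z) = Pow(-7, Rational(1, 2)) = Mul(I, Pow(7, Rational(1, 2))))
Function('u')(I) = Mul(2, Pow(I, 2)) (Function('u')(I) = Mul(Mul(2, I), I) = Mul(2, Pow(I, 2)))
Mul(Pow(Add(1511, Mul(Add(-88, Mul(-1, -512)), Pow(199, -1))), 2), Pow(Mul(8648090, Pow(Function('u')(Function('P')(Add(Add(-8, Mul(-1, -10)), -9), -39)), -1)), -1)) = Mul(Pow(Add(1511, Mul(Add(-88, Mul(-1, -512)), Pow(199, -1))), 2), Pow(Mul(8648090, Pow(Mul(2, Pow(Mul(I, Pow(7, Rational(1, 2))), 2)), -1)), -1)) = Mul(Pow(Add(1511, Mul(Add(-88, 512), Rational(1, 199))), 2), Pow(Mul(8648090, Pow(Mul(2, -7), -1)), -1)) = Mul(Pow(Add(1511, Mul(424, Rational(1, 199))), 2), Pow(Mul(8648090, Pow(-14, -1)), -1)) = Mul(Pow(Add(1511, Rational(424, 199)), 2), Pow(Mul(8648090, Rational(-1, 14)), -1)) = Mul(Pow(Rational(301113, 199), 2), Pow(Rational(-4324045, 7), -1)) = Mul(Rational(90669038769, 39601), Rational(-7, 4324045)) = Rational(-634683271383, 171236506045)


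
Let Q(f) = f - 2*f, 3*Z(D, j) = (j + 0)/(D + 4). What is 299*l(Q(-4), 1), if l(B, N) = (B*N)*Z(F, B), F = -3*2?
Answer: -2392/3 ≈ -797.33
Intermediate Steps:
F = -6
Z(D, j) = j/(3*(4 + D)) (Z(D, j) = ((j + 0)/(D + 4))/3 = (j/(4 + D))/3 = j/(3*(4 + D)))
Q(f) = -f
l(B, N) = -N*B**2/6 (l(B, N) = (B*N)*(B/(3*(4 - 6))) = (B*N)*((1/3)*B/(-2)) = (B*N)*((1/3)*B*(-1/2)) = (B*N)*(-B/6) = -N*B**2/6)
299*l(Q(-4), 1) = 299*(-1/6*1*(-1*(-4))**2) = 299*(-1/6*1*4**2) = 299*(-1/6*1*16) = 299*(-8/3) = -2392/3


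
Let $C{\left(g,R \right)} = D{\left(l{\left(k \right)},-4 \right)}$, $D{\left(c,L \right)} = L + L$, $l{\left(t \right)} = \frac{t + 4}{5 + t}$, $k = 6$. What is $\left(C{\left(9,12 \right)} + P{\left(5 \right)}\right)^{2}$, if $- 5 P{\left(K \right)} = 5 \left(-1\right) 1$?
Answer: $49$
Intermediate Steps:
$l{\left(t \right)} = \frac{4 + t}{5 + t}$
$D{\left(c,L \right)} = 2 L$
$C{\left(g,R \right)} = -8$ ($C{\left(g,R \right)} = 2 \left(-4\right) = -8$)
$P{\left(K \right)} = 1$ ($P{\left(K \right)} = - \frac{5 \left(-1\right) 1}{5} = - \frac{\left(-5\right) 1}{5} = \left(- \frac{1}{5}\right) \left(-5\right) = 1$)
$\left(C{\left(9,12 \right)} + P{\left(5 \right)}\right)^{2} = \left(-8 + 1\right)^{2} = \left(-7\right)^{2} = 49$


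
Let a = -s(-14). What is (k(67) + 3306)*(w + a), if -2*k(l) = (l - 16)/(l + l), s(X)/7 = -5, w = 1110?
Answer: 1014420765/268 ≈ 3.7852e+6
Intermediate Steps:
s(X) = -35 (s(X) = 7*(-5) = -35)
k(l) = -(-16 + l)/(4*l) (k(l) = -(l - 16)/(2*(l + l)) = -(-16 + l)/(2*(2*l)) = -(-16 + l)*1/(2*l)/2 = -(-16 + l)/(4*l))
a = 35 (a = -1*(-35) = 35)
(k(67) + 3306)*(w + a) = ((¼)*(16 - 1*67)/67 + 3306)*(1110 + 35) = ((¼)*(1/67)*(16 - 67) + 3306)*1145 = ((¼)*(1/67)*(-51) + 3306)*1145 = (-51/268 + 3306)*1145 = (885957/268)*1145 = 1014420765/268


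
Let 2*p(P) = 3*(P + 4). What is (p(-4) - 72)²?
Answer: 5184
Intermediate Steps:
p(P) = 6 + 3*P/2 (p(P) = (3*(P + 4))/2 = (3*(4 + P))/2 = (12 + 3*P)/2 = 6 + 3*P/2)
(p(-4) - 72)² = ((6 + (3/2)*(-4)) - 72)² = ((6 - 6) - 72)² = (0 - 72)² = (-72)² = 5184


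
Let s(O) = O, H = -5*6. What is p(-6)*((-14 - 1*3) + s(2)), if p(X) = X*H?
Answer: -2700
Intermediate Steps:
H = -30
p(X) = -30*X (p(X) = X*(-30) = -30*X)
p(-6)*((-14 - 1*3) + s(2)) = (-30*(-6))*((-14 - 1*3) + 2) = 180*((-14 - 3) + 2) = 180*(-17 + 2) = 180*(-15) = -2700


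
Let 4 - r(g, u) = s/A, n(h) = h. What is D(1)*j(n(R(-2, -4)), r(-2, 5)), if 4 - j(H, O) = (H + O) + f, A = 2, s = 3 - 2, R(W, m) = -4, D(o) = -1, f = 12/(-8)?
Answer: -6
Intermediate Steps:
f = -3/2 (f = 12*(-1/8) = -3/2 ≈ -1.5000)
s = 1
r(g, u) = 7/2 (r(g, u) = 4 - 1/2 = 7/2)
j(H, O) = 11/2 - H - O (j(H, O) = 4 - ((H + O) - 3/2) = 4 - (-3/2 + H + O) = 4 + (3/2 - H - O) = 11/2 - H - O)
D(1)*j(n(R(-2, -4)), r(-2, 5)) = -(11/2 - 1*(-4) - 1*7/2) = -(11/2 + 4 - 7/2) = -1*6 = -6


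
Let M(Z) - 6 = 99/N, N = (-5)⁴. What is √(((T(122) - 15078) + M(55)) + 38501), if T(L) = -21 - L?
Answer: √14553849/25 ≈ 152.60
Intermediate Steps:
N = 625
M(Z) = 3849/625 (M(Z) = 6 + 99/625 = 3849/625)
√(((T(122) - 15078) + M(55)) + 38501) = √((((-21 - 1*122) - 15078) + 3849/625) + 38501) = √((((-21 - 122) - 15078) + 3849/625) + 38501) = √(((-143 - 15078) + 3849/625) + 38501) = √((-15221 + 3849/625) + 38501) = √(-9509276/625 + 38501) = √(14553849/625) = √14553849/25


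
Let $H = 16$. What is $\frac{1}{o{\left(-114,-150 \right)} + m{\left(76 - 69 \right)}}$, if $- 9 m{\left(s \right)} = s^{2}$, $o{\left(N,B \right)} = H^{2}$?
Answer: $\frac{9}{2255} \approx 0.0039911$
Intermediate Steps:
$o{\left(N,B \right)} = 256$ ($o{\left(N,B \right)} = 16^{2} = 256$)
$m{\left(s \right)} = - \frac{s^{2}}{9}$
$\frac{1}{o{\left(-114,-150 \right)} + m{\left(76 - 69 \right)}} = \frac{1}{256 - \frac{\left(76 - 69\right)^{2}}{9}} = \frac{1}{256 - \frac{7^{2}}{9}} = \frac{1}{256 - \frac{49}{9}} = \frac{1}{\frac{2255}{9}} = \frac{9}{2255}$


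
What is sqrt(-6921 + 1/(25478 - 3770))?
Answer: I*sqrt(10066151489)/1206 ≈ 83.193*I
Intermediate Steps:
sqrt(-6921 + 1/(25478 - 3770)) = sqrt(-6921 + 1/21708) = sqrt(-150241067/21708) = I*sqrt(10066151489)/1206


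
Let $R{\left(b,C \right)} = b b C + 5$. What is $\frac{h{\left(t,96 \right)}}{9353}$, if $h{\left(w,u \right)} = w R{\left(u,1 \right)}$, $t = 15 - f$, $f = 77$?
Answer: $- \frac{571702}{9353} \approx -61.125$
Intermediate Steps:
$t = -62$ ($t = 15 - 77 = -62$)
$R{\left(b,C \right)} = 5 + C b^{2}$ ($R{\left(b,C \right)} = b^{2} C + 5 = C b^{2} + 5 = 5 + C b^{2}$)
$h{\left(w,u \right)} = w \left(5 + u^{2}\right)$ ($h{\left(w,u \right)} = w \left(5 + 1 u^{2}\right) = w \left(5 + u^{2}\right)$)
$\frac{h{\left(t,96 \right)}}{9353} = \frac{\left(-62\right) \left(5 + 96^{2}\right)}{9353} = - 62 \left(5 + 9216\right) \frac{1}{9353} = \left(-62\right) 9221 \cdot \frac{1}{9353} = \left(-571702\right) \frac{1}{9353} = - \frac{571702}{9353}$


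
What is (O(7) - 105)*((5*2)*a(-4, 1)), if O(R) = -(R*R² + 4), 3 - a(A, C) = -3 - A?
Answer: -9040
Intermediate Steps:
a(A, C) = 6 + A (a(A, C) = 3 - (-3 - A) = 3 + (3 + A) = 6 + A)
O(R) = -4 - R³ (O(R) = -(R³ + 4) = -(4 + R³) = -4 - R³)
(O(7) - 105)*((5*2)*a(-4, 1)) = ((-4 - 1*7³) - 105)*((5*2)*(6 - 4)) = ((-4 - 1*343) - 105)*(10*2) = ((-4 - 343) - 105)*20 = (-347 - 105)*20 = -452*20 = -9040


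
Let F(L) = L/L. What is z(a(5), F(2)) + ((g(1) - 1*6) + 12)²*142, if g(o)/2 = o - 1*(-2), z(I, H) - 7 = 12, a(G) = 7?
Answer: 20467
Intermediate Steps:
F(L) = 1
z(I, H) = 19 (z(I, H) = 7 + 12 = 19)
g(o) = 4 + 2*o (g(o) = 2*(o - 1*(-2)) = 2*(o + 2) = 2*(2 + o) = 4 + 2*o)
z(a(5), F(2)) + ((g(1) - 1*6) + 12)²*142 = 19 + (((4 + 2*1) - 1*6) + 12)²*142 = 19 + (((4 + 2) - 6) + 12)²*142 = 19 + ((6 - 6) + 12)²*142 = 19 + (0 + 12)²*142 = 19 + 12²*142 = 19 + 144*142 = 19 + 20448 = 20467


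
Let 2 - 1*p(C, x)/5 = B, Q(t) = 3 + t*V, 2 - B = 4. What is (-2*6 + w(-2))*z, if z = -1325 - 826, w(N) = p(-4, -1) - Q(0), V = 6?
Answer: -10755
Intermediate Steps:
B = -2 (B = 2 - 1*4 = 2 - 4 = -2)
Q(t) = 3 + 6*t (Q(t) = 3 + t*6 = 3 + 6*t)
p(C, x) = 20 (p(C, x) = 10 - 5*(-2) = 10 + 10 = 20)
w(N) = 17 (w(N) = 20 - (3 + 6*0) = 20 - (3 + 0) = 20 - 1*3 = 20 - 3 = 17)
z = -2151
(-2*6 + w(-2))*z = (-2*6 + 17)*(-2151) = (-12 + 17)*(-2151) = 5*(-2151) = -10755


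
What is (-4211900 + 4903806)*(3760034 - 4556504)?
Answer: -551082371820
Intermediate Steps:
(-4211900 + 4903806)*(3760034 - 4556504) = 691906*(-796470) = -551082371820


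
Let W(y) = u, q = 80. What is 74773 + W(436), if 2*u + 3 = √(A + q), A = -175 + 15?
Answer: 149543/2 + 2*I*√5 ≈ 74772.0 + 4.4721*I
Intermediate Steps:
A = -160
u = -3/2 + 2*I*√5 (u = -3/2 + √(-160 + 80)/2 = -3/2 + √(-80)/2 = -3/2 + (4*I*√5)/2 = -3/2 + 2*I*√5 ≈ -1.5 + 4.4721*I)
W(y) = -3/2 + 2*I*√5
74773 + W(436) = 74773 + (-3/2 + 2*I*√5) = 149543/2 + 2*I*√5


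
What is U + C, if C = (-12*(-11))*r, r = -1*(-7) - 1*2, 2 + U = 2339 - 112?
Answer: 2885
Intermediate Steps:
U = 2225 (U = -2 + (2339 - 112) = -2 + 2227 = 2225)
r = 5 (r = 7 - 2 = 5)
C = 660 (C = -12*(-11)*5 = 132*5 = 660)
U + C = 2225 + 660 = 2885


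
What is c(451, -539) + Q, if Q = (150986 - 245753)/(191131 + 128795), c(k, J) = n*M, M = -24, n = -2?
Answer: 5087227/106642 ≈ 47.704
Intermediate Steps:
c(k, J) = 48 (c(k, J) = -2*(-24) = 48)
Q = -31589/106642 (Q = -94767/319926 = -94767*1/319926 = -31589/106642 ≈ -0.29622)
c(451, -539) + Q = 48 - 31589/106642 = 5087227/106642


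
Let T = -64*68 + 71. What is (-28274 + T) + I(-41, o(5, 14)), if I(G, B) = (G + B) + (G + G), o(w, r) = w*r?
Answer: -32608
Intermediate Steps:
T = -4281 (T = -4352 + 71 = -4281)
o(w, r) = r*w
I(G, B) = B + 3*G (I(G, B) = (B + G) + 2*G = B + 3*G)
(-28274 + T) + I(-41, o(5, 14)) = (-28274 - 4281) + (14*5 + 3*(-41)) = -32555 + (70 - 123) = -32555 - 53 = -32608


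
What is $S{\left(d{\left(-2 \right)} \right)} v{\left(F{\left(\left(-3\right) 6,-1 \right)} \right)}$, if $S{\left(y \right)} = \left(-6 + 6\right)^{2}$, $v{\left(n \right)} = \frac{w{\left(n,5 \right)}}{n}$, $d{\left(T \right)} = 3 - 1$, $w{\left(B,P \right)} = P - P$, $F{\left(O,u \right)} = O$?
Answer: $0$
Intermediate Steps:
$w{\left(B,P \right)} = 0$
$d{\left(T \right)} = 2$ ($d{\left(T \right)} = 3 - 1 = 2$)
$v{\left(n \right)} = 0$ ($v{\left(n \right)} = \frac{0}{n} = 0$)
$S{\left(y \right)} = 0$ ($S{\left(y \right)} = 0^{2} = 0$)
$S{\left(d{\left(-2 \right)} \right)} v{\left(F{\left(\left(-3\right) 6,-1 \right)} \right)} = 0 \cdot 0 = 0$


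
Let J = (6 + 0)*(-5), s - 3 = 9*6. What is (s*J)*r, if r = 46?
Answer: -78660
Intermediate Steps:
s = 57 (s = 3 + 9*6 = 3 + 54 = 57)
J = -30 (J = 6*(-5) = -30)
(s*J)*r = (57*(-30))*46 = -1710*46 = -78660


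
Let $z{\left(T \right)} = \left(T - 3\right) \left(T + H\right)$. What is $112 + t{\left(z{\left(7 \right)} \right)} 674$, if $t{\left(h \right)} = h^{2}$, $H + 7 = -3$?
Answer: $97168$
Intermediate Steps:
$H = -10$ ($H = -7 - 3 = -10$)
$z{\left(T \right)} = \left(-10 + T\right) \left(-3 + T\right)$ ($z{\left(T \right)} = \left(T - 3\right) \left(T - 10\right) = \left(-3 + T\right) \left(-10 + T\right) = \left(-10 + T\right) \left(-3 + T\right)$)
$112 + t{\left(z{\left(7 \right)} \right)} 674 = 112 + \left(30 + 7^{2} - 91\right)^{2} \cdot 674 = 112 + \left(30 + 49 - 91\right)^{2} \cdot 674 = 112 + \left(-12\right)^{2} \cdot 674 = 112 + 144 \cdot 674 = 112 + 97056 = 97168$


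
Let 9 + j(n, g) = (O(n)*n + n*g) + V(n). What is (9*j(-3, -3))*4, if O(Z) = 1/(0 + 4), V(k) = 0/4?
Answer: -27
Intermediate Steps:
V(k) = 0 (V(k) = 0*(1/4) = 0)
O(Z) = 1/4
j(n, g) = -9 + n/4 + g*n (j(n, g) = -9 + ((n/4 + n*g) + 0) = -9 + ((n/4 + g*n) + 0) = -9 + (n/4 + g*n) = -9 + n/4 + g*n)
(9*j(-3, -3))*4 = (9*(-9 + (1/4)*(-3) - 3*(-3)))*4 = (9*(-9 - 3/4 + 9))*4 = (9*(-3/4))*4 = -27/4*4 = -27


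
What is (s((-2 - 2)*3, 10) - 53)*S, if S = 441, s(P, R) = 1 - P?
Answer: -17640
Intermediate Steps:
(s((-2 - 2)*3, 10) - 53)*S = ((1 - (-2 - 2)*3) - 53)*441 = ((1 - (-4)*3) - 53)*441 = ((1 - 1*(-12)) - 53)*441 = ((1 + 12) - 53)*441 = (13 - 53)*441 = -40*441 = -17640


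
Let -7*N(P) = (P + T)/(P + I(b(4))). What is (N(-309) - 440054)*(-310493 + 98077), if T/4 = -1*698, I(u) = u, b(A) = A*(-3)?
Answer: 30005411959232/321 ≈ 9.3475e+10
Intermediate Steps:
b(A) = -3*A
T = -2792 (T = 4*(-1*698) = 4*(-698) = -2792)
N(P) = -(-2792 + P)/(7*(-12 + P)) (N(P) = -(P - 2792)/(7*(P - 3*4)) = -(-2792 + P)/(7*(P - 12)) = -(-2792 + P)/(7*(-12 + P)))
(N(-309) - 440054)*(-310493 + 98077) = ((2792 - 1*(-309))/(7*(-12 - 309)) - 440054)*(-310493 + 98077) = ((1/7)*(2792 + 309)/(-321) - 440054)*(-212416) = ((1/7)*(-1/321)*3101 - 440054)*(-212416) = (-443/321 - 440054)*(-212416) = -141257777/321*(-212416) = 30005411959232/321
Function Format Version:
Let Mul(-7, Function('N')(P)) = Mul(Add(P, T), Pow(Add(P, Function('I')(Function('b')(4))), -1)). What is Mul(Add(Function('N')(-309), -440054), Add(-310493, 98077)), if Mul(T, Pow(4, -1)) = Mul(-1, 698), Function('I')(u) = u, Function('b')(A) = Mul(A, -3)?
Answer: Rational(30005411959232, 321) ≈ 9.3475e+10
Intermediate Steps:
Function('b')(A) = Mul(-3, A)
T = -2792 (T = Mul(4, Mul(-1, 698)) = Mul(4, -698) = -2792)
Function('N')(P) = Mul(Rational(-1, 7), Pow(Add(-12, P), -1), Add(-2792, P)) (Function('N')(P) = Mul(Rational(-1, 7), Mul(Add(P, -2792), Pow(Add(P, Mul(-3, 4)), -1))) = Mul(Rational(-1, 7), Mul(Add(-2792, P), Pow(Add(P, -12), -1))) = Mul(Rational(-1, 7), Mul(Add(-2792, P), Pow(Add(-12, P), -1))) = Mul(Rational(-1, 7), Mul(Pow(Add(-12, P), -1), Add(-2792, P))) = Mul(Rational(-1, 7), Pow(Add(-12, P), -1), Add(-2792, P)))
Mul(Add(Function('N')(-309), -440054), Add(-310493, 98077)) = Mul(Add(Mul(Rational(1, 7), Pow(Add(-12, -309), -1), Add(2792, Mul(-1, -309))), -440054), Add(-310493, 98077)) = Mul(Add(Mul(Rational(1, 7), Pow(-321, -1), Add(2792, 309)), -440054), -212416) = Mul(Add(Mul(Rational(1, 7), Rational(-1, 321), 3101), -440054), -212416) = Mul(Add(Rational(-443, 321), -440054), -212416) = Mul(Rational(-141257777, 321), -212416) = Rational(30005411959232, 321)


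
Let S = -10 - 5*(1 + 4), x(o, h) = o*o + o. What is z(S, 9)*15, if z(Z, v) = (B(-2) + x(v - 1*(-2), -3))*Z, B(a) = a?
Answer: -68250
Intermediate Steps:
x(o, h) = o + o**2 (x(o, h) = o**2 + o = o + o**2)
S = -35 (S = -10 - 5*5 = -10 - 1*25 = -10 - 25 = -35)
z(Z, v) = Z*(-2 + (2 + v)*(3 + v)) (z(Z, v) = (-2 + (v - 1*(-2))*(1 + (v - 1*(-2))))*Z = (-2 + (v + 2)*(1 + (v + 2)))*Z = (-2 + (2 + v)*(1 + (2 + v)))*Z = (-2 + (2 + v)*(3 + v))*Z = Z*(-2 + (2 + v)*(3 + v)))
z(S, 9)*15 = -35*(-2 + (2 + 9)*(3 + 9))*15 = -35*(-2 + 11*12)*15 = -35*(-2 + 132)*15 = -35*130*15 = -4550*15 = -68250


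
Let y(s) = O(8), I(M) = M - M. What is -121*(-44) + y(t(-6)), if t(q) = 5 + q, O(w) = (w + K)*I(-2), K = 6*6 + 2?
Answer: 5324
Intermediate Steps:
I(M) = 0
K = 38 (K = 36 + 2 = 38)
O(w) = 0 (O(w) = (w + 38)*0 = (38 + w)*0 = 0)
y(s) = 0
-121*(-44) + y(t(-6)) = -121*(-44) + 0 = 5324 + 0 = 5324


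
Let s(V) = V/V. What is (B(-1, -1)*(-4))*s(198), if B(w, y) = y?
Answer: 4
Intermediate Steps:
s(V) = 1
(B(-1, -1)*(-4))*s(198) = -1*(-4)*1 = 4*1 = 4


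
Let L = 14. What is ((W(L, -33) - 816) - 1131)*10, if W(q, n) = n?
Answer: -19800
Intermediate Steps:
((W(L, -33) - 816) - 1131)*10 = ((-33 - 816) - 1131)*10 = (-849 - 1131)*10 = -1980*10 = -19800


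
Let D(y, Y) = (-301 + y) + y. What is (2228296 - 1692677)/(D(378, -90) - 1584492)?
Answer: -76517/226291 ≈ -0.33814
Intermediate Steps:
D(y, Y) = -301 + 2*y
(2228296 - 1692677)/(D(378, -90) - 1584492) = (2228296 - 1692677)/((-301 + 2*378) - 1584492) = 535619/((-301 + 756) - 1584492) = 535619/(455 - 1584492) = 535619/(-1584037) = 535619*(-1/1584037) = -76517/226291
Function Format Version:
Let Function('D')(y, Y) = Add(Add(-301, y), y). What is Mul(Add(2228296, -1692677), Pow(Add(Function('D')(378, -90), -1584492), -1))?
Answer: Rational(-76517, 226291) ≈ -0.33814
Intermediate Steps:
Function('D')(y, Y) = Add(-301, Mul(2, y))
Mul(Add(2228296, -1692677), Pow(Add(Function('D')(378, -90), -1584492), -1)) = Mul(Add(2228296, -1692677), Pow(Add(Add(-301, Mul(2, 378)), -1584492), -1)) = Mul(535619, Pow(Add(Add(-301, 756), -1584492), -1)) = Mul(535619, Pow(Add(455, -1584492), -1)) = Mul(535619, Pow(-1584037, -1)) = Mul(535619, Rational(-1, 1584037)) = Rational(-76517, 226291)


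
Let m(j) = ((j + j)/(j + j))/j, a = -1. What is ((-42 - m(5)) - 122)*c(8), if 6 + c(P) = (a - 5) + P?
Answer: 3284/5 ≈ 656.80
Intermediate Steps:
c(P) = -12 + P (c(P) = -6 + ((-1 - 5) + P) = -6 + (-6 + P) = -12 + P)
m(j) = 1/j (m(j) = ((2*j)/((2*j)))/j = ((2*j)*(1/(2*j)))/j = 1/j)
((-42 - m(5)) - 122)*c(8) = ((-42 - 1/5) - 122)*(-12 + 8) = ((-42 - 1*⅕) - 122)*(-4) = ((-42 - ⅕) - 122)*(-4) = (-211/5 - 122)*(-4) = -821/5*(-4) = 3284/5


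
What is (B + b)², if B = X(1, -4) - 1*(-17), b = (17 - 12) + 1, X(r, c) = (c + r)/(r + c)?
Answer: 576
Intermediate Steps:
X(r, c) = 1 (X(r, c) = (c + r)/(c + r) = 1)
b = 6 (b = 5 + 1 = 6)
B = 18 (B = 1 - 1*(-17) = 1 + 17 = 18)
(B + b)² = (18 + 6)² = 24² = 576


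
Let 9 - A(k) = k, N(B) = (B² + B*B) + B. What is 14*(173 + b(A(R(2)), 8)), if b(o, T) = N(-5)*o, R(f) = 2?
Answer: 6832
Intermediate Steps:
N(B) = B + 2*B² (N(B) = (B² + B²) + B = 2*B² + B = B + 2*B²)
A(k) = 9 - k
b(o, T) = 45*o (b(o, T) = (-5*(1 + 2*(-5)))*o = (-5*(1 - 10))*o = (-5*(-9))*o = 45*o)
14*(173 + b(A(R(2)), 8)) = 14*(173 + 45*(9 - 1*2)) = 14*(173 + 45*(9 - 2)) = 14*(173 + 45*7) = 14*(173 + 315) = 14*488 = 6832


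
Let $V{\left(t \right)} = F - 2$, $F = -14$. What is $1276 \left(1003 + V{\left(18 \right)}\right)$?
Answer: $1259412$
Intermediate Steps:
$V{\left(t \right)} = -16$ ($V{\left(t \right)} = -14 - 2 = -16$)
$1276 \left(1003 + V{\left(18 \right)}\right) = 1276 \left(1003 - 16\right) = 1276 \cdot 987 = 1259412$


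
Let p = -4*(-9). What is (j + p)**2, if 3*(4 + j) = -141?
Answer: 225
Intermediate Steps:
p = 36
j = -51 (j = -4 + (1/3)*(-141) = -4 - 47 = -51)
(j + p)**2 = (-51 + 36)**2 = (-15)**2 = 225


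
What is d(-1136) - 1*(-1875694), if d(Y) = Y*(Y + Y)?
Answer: 4456686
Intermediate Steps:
d(Y) = 2*Y² (d(Y) = Y*(2*Y) = 2*Y²)
d(-1136) - 1*(-1875694) = 2*(-1136)² - 1*(-1875694) = 2*1290496 + 1875694 = 2580992 + 1875694 = 4456686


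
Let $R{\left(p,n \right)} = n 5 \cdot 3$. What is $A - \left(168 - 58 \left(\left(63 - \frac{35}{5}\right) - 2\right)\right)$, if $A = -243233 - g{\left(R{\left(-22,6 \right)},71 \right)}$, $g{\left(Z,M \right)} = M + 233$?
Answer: $-240573$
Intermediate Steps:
$R{\left(p,n \right)} = 15 n$ ($R{\left(p,n \right)} = 5 n 3 = 15 n$)
$g{\left(Z,M \right)} = 233 + M$
$A = -243537$ ($A = -243233 - \left(233 + 71\right) = -243233 - 304 = -243537$)
$A - \left(168 - 58 \left(\left(63 - \frac{35}{5}\right) - 2\right)\right) = -243537 - \left(168 - 58 \left(\left(63 - \frac{35}{5}\right) - 2\right)\right) = -243537 - \left(168 - 58 \left(\left(63 - 7\right) - 2\right)\right) = -243537 - \left(168 - 58 \left(56 - 2\right)\right) = -243537 + \left(-168 + 58 \cdot 54\right) = -243537 + \left(-168 + 3132\right) = -243537 + 2964 = -240573$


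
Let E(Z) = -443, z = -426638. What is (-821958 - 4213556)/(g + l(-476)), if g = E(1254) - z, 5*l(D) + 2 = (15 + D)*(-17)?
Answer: -2517757/213881 ≈ -11.772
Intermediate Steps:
l(D) = -257/5 - 17*D/5 (l(D) = -⅖ + ((15 + D)*(-17))/5 = -⅖ + (-255 - 17*D)/5 = -⅖ + (-51 - 17*D/5) = -257/5 - 17*D/5)
g = 426195 (g = -443 - 1*(-426638) = -443 + 426638 = 426195)
(-821958 - 4213556)/(g + l(-476)) = (-821958 - 4213556)/(426195 + (-257/5 - 17/5*(-476))) = -5035514/(426195 + (-257/5 + 8092/5)) = -5035514/(426195 + 1567) = -5035514/427762 = -5035514*1/427762 = -2517757/213881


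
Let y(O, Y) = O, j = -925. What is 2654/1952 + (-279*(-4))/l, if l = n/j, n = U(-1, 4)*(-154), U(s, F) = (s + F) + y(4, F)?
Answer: 504477653/526064 ≈ 958.97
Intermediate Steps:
U(s, F) = 4 + F + s (U(s, F) = (s + F) + 4 = (F + s) + 4 = 4 + F + s)
n = -1078 (n = (4 + 4 - 1)*(-154) = 7*(-154) = -1078)
l = 1078/925 (l = -1078/(-925) = -1078*(-1/925) = 1078/925 ≈ 1.1654)
2654/1952 + (-279*(-4))/l = 2654/1952 + (-279*(-4))/(1078/925) = 2654*(1/1952) + 1116*(925/1078) = 1327/976 + 516150/539 = 504477653/526064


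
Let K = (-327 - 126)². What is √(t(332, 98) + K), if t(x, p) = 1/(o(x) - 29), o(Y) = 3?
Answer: √138721258/26 ≈ 453.00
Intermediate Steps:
t(x, p) = -1/26 (t(x, p) = 1/(3 - 29) = 1/(-26) = -1/26)
K = 205209 (K = (-453)² = 205209)
√(t(332, 98) + K) = √(-1/26 + 205209) = √(5335433/26) = √138721258/26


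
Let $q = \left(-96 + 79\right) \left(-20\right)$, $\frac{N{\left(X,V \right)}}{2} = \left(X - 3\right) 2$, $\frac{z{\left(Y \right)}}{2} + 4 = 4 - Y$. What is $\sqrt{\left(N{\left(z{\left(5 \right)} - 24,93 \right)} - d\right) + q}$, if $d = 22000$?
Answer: $4 i \sqrt{1363} \approx 147.68 i$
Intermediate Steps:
$z{\left(Y \right)} = - 2 Y$ ($z{\left(Y \right)} = -8 + 2 \left(4 - Y\right) = -8 - \left(-8 + 2 Y\right) = - 2 Y$)
$N{\left(X,V \right)} = -12 + 4 X$ ($N{\left(X,V \right)} = 2 \left(X - 3\right) 2 = 2 \left(-3 + X\right) 2 = 2 \left(-6 + 2 X\right) = -12 + 4 X$)
$q = 340$ ($q = \left(-17\right) \left(-20\right) = 340$)
$\sqrt{\left(N{\left(z{\left(5 \right)} - 24,93 \right)} - d\right) + q} = \sqrt{\left(\left(-12 + 4 \left(\left(-2\right) 5 - 24\right)\right) - 22000\right) + 340} = \sqrt{\left(\left(-12 + 4 \left(-10 - 24\right)\right) - 22000\right) + 340} = \sqrt{\left(\left(-12 + 4 \left(-34\right)\right) - 22000\right) + 340} = \sqrt{\left(\left(-12 - 136\right) - 22000\right) + 340} = \sqrt{\left(-148 - 22000\right) + 340} = \sqrt{-22148 + 340} = \sqrt{-21808} = 4 i \sqrt{1363}$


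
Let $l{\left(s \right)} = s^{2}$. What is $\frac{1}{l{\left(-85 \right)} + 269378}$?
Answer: $\frac{1}{276603} \approx 3.6153 \cdot 10^{-6}$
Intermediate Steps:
$\frac{1}{l{\left(-85 \right)} + 269378} = \frac{1}{\left(-85\right)^{2} + 269378} = \frac{1}{7225 + 269378} = \frac{1}{276603}$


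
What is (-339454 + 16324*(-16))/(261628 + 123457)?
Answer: -600638/385085 ≈ -1.5598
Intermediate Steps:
(-339454 + 16324*(-16))/(261628 + 123457) = (-339454 - 261184)/385085 = -600638*1/385085 = -600638/385085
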